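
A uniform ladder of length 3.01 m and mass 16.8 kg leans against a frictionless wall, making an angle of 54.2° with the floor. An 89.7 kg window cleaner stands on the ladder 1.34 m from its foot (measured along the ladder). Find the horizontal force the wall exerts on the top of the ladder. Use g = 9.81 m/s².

Choose the foot of the ladder as the axis so the floor normal and friction both act there and drop out.
Ladder weight 16.8×9.81 = 164.8 N acts at 1.505 m along the ladder; its horizontal arm is 1.505·cos54.2° = 0.8804 m → τ = 145.1 N·m clockwise.
Window cleaner: 89.7×9.81 = 880 N at 1.34 m → arm 0.7838 m → τ = 689.7 N·m clockwise.
Wall normal N acts horizontally at the top; its moment arm is the height L sinθ = 3.01·sin54.2° = 2.441 m, counterclockwise.
Setting net torque to zero: N × 2.441 = 834.8 → N = 342 N.

N_wall ≈ 342 N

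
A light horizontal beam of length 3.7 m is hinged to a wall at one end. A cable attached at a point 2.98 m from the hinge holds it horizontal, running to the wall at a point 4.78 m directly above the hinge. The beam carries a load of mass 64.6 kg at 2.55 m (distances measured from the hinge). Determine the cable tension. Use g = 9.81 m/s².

Taking torques about the hinge:
Load: 64.6 × 9.81 = 633.7 N down at 2.55 m → arm 2.55 m, τ = 633.7 × 2.55 = 1616 N·m clockwise.
Total clockwise load moment = 1616 N·m.
The cable tension T acts at 2.98 m; only its component perpendicular to the beam, T sinθ, produces torque. sinθ = h/√(h²+d²) = 4.78/√(4.78²+2.98²) = 0.8486.
Στ = 0 ⇒ T × 2.98 × 0.8486 = 1616 ⇒ T = 1616 / 2.529 = 639 N.

T ≈ 639 N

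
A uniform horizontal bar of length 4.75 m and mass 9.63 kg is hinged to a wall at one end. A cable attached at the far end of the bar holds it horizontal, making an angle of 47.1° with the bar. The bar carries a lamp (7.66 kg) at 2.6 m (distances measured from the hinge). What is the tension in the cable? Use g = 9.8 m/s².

T ≈ 121 N

Taking torques about the hinge:
Beam weight: 9.63 × 9.8 = 94.37 N down at 2.375 m → arm 2.375 m, τ = 94.37 × 2.375 = 224.1 N·m clockwise.
Lamp: 7.66 × 9.8 = 75.07 N down at 2.6 m → arm 2.6 m, τ = 75.07 × 2.6 = 195.2 N·m clockwise.
Total clockwise load moment = 419.3 N·m.
The cable tension T acts at 4.75 m; only its component perpendicular to the bar, T sinθ, produces torque. sin 47.1° = 0.7325.
Balancing moments: T × 4.75 × 0.7325 = 419.3, giving T = 419.3 / 3.479 = 121 N.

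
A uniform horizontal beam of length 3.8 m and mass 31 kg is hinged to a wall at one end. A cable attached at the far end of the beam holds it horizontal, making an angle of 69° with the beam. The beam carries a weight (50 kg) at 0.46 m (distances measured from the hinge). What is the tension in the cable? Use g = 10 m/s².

T ≈ 231 N

Sum moments about the hinge (the unknown hinge reaction has zero arm there).
Beam weight: 31 × 10 = 310 N down at 1.9 m → arm 1.9 m, τ = 310 × 1.9 = 589 N·m clockwise.
Weight: 50 × 10 = 500 N down at 0.46 m → arm 0.46 m, τ = 500 × 0.46 = 230 N·m clockwise.
Total clockwise load moment = 819 N·m.
The cable tension T acts at 3.8 m; only its component perpendicular to the beam, T sinθ, produces torque. sin 69° = 0.9336.
Στ = 0 ⇒ T × 3.8 × 0.9336 = 819 ⇒ T = 819 / 3.548 = 231 N.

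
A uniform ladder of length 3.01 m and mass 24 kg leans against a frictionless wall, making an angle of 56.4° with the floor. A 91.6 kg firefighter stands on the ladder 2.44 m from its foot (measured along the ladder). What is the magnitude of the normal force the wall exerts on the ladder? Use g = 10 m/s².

Taking torques about the foot of the ladder:
Ladder weight 24×10 = 240 N acts at 1.505 m along the ladder; its horizontal arm is 1.505·cos56.4° = 0.8329 m → τ = 199.9 N·m clockwise.
Firefighter: 91.6×10 = 916 N at 2.44 m → arm 1.35 m → τ = 1237 N·m clockwise.
Wall normal N acts horizontally at the top; its moment arm is the height L sinθ = 3.01·sin56.4° = 2.507 m, counterclockwise.
Setting net torque to zero: N × 2.507 = 1437 → N = 573 N.

N_wall ≈ 573 N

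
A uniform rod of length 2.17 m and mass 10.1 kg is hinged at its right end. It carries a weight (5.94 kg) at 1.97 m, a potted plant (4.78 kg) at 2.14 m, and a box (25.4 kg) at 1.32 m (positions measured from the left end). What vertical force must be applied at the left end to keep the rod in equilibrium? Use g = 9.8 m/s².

F ≈ 153 N

About the right end:
Beam weight: 10.1 × 9.8 = 98.98 N down at 1.085 m → arm 1.085 m, τ = 98.98 × 1.085 = 107.4 N·m counterclockwise.
Weight: 5.94 × 9.8 = 58.21 N down at 1.97 m → arm 0.2 m, τ = 58.21 × 0.2 = 11.64 N·m counterclockwise.
Potted plant: 4.78 × 9.8 = 46.84 N down at 2.14 m → arm 0.03 m, τ = 46.84 × 0.03 = 1.405 N·m counterclockwise.
Box: 25.4 × 9.8 = 248.9 N down at 1.32 m → arm 0.85 m, τ = 248.9 × 0.85 = 211.6 N·m counterclockwise.
Net moment of the loads = 332 N·m counterclockwise.
The upward force F acts at the left end, arm 2.17 m, giving F × 2.17 clockwise.
Balancing moments: F × 2.17 = 332, giving F = 332 / 2.17 = 153 N.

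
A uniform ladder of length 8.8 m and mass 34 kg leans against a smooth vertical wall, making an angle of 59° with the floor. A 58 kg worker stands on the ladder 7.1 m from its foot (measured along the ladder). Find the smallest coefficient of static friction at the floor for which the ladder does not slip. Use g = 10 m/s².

μ_min ≈ 0.417

Choose the foot of the ladder as the axis so the floor normal and friction both act there and drop out.
Ladder weight 34×10 = 340 N acts at 4.4 m along the ladder; its horizontal arm is 4.4·cos59° = 2.266 m → τ = 770.4 N·m clockwise.
Worker: 58×10 = 580 N at 7.1 m → arm 3.657 m → τ = 2121 N·m clockwise.
Wall normal N acts horizontally at the top; its moment arm is the height L sinθ = 8.8·sin59° = 7.543 m, counterclockwise.
Στ = 0 ⇒ N × 7.543 = 2891 ⇒ N = 383.3 N.
ΣFx = 0 ⇒ f = N_wall = 383.3 N. ΣFy = 0 ⇒ N_floor = 920 N.
μ_min = f / N_floor = 383.3 / 920 = 0.417.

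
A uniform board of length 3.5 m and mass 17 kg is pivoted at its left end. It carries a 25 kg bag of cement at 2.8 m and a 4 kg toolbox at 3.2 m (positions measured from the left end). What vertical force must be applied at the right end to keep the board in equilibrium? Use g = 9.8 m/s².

Sum moments about the left end (the unknown pivot reaction has zero arm there).
Beam weight: 17 × 9.8 = 166.6 N down at 1.75 m → arm 1.75 m, τ = 166.6 × 1.75 = 291.6 N·m clockwise.
Bag of cement: 25 × 9.8 = 245 N down at 2.8 m → arm 2.8 m, τ = 245 × 2.8 = 686 N·m clockwise.
Toolbox: 4 × 9.8 = 39.2 N down at 3.2 m → arm 3.2 m, τ = 39.2 × 3.2 = 125.4 N·m clockwise.
Net moment of the loads = 1103 N·m clockwise.
The upward force F acts at the right end, arm 3.5 m, giving F × 3.5 counterclockwise.
Στ = 0 ⇒ F × 3.5 = 1103 ⇒ F = 1103 / 3.5 = 315 N.

F ≈ 315 N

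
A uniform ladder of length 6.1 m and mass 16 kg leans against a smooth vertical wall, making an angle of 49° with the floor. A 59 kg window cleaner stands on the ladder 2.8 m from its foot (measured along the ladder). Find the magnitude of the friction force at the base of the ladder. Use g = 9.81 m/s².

About the foot of the ladder:
Ladder weight 16×9.81 = 157 N acts at 3.05 m along the ladder; its horizontal arm is 3.05·cos49° = 2.001 m → τ = 314.2 N·m clockwise.
Window cleaner: 59×9.81 = 578.8 N at 2.8 m → arm 1.837 m → τ = 1063 N·m clockwise.
Wall normal N acts horizontally at the top; its moment arm is the height L sinθ = 6.1·sin49° = 4.604 m, counterclockwise.
Στ = 0 ⇒ N × 4.604 = 1377 ⇒ N = 299 N.
ΣFx = 0: friction at the foot balances the wall's push, so f = N_wall = 299 N.

f ≈ 299 N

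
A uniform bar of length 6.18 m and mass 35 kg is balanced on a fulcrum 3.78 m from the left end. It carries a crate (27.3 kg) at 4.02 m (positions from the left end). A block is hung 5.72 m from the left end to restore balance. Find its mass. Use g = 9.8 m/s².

Sum moments about the fulcrum (at 3.78 m from the left end) (the support reaction has zero arm there).
Beam weight: 35 × 9.8 = 343 N down at 3.09 m → arm 0.69 m, τ = 343 × 0.69 = 236.7 N·m counterclockwise.
Crate: 27.3 × 9.8 = 267.5 N down at 4.02 m → arm 0.24 m, τ = 267.5 × 0.24 = 64.2 N·m clockwise.
Net moment of known loads = 172.5 N·m counterclockwise.
An unknown mass m at 5.72 m has arm 1.94 m; its moment is m·g·1.94 clockwise.
Balancing moments: m × 9.8 × 1.94 = 172.5, giving m = 172.5 / (9.8 × 1.94) = 9.07 kg.

m ≈ 9.07 kg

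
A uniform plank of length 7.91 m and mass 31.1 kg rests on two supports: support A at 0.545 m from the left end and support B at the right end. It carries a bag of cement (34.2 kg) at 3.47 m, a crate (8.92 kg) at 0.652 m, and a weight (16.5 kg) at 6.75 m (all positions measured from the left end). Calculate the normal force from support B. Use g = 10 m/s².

R_B ≈ 420 N

Sum moments about support A (its reaction then has zero moment arm).
Beam weight: 31.1 × 10 = 311 N down at 3.955 m → arm 3.41 m, τ = 311 × 3.41 = 1061 N·m clockwise.
Bag of cement: 34.2 × 10 = 342 N down at 3.47 m → arm 2.925 m, τ = 342 × 2.925 = 1000 N·m clockwise.
Crate: 8.92 × 10 = 89.2 N down at 0.652 m → arm 0.107 m, τ = 89.2 × 0.107 = 9.544 N·m clockwise.
Weight: 16.5 × 10 = 165 N down at 6.75 m → arm 6.205 m, τ = 165 × 6.205 = 1024 N·m clockwise.
Net load moment about support A = 3095 N·m clockwise.
Reaction R at support B is upward at 7.91 m, arm 7.365 m → moment R × 7.365 counterclockwise.
Setting net torque to zero: R × 7.365 = 3095 → R = 420 N.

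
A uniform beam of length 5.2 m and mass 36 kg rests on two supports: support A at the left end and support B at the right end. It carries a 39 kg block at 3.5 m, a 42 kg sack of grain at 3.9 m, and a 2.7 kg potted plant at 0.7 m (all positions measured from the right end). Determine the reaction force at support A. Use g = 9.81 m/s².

R_A ≈ 747 N

Take moments about support B.
Beam weight: 36 × 9.81 = 353.2 N down at 2.6 m → arm 2.6 m, τ = 353.2 × 2.6 = 918.3 N·m counterclockwise.
Block: 39 × 9.81 = 382.6 N down at 3.5 m → arm 3.5 m, τ = 382.6 × 3.5 = 1339 N·m counterclockwise.
Sack of grain: 42 × 9.81 = 412 N down at 3.9 m → arm 3.9 m, τ = 412 × 3.9 = 1607 N·m counterclockwise.
Potted plant: 2.7 × 9.81 = 26.49 N down at 0.7 m → arm 0.7 m, τ = 26.49 × 0.7 = 18.54 N·m counterclockwise.
Net load moment about support B = 3883 N·m counterclockwise.
Reaction R at support A is upward at 5.2 m, arm 5.2 m → moment R × 5.2 clockwise.
Setting net torque to zero: R × 5.2 = 3883 → R = 747 N.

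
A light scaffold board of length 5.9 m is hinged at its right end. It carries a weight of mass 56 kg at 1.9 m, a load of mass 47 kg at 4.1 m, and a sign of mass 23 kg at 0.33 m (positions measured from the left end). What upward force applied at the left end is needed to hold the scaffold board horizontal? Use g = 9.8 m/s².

F ≈ 725 N

Taking torques about the right end:
Weight: 56 × 9.8 = 548.8 N down at 1.9 m → arm 4 m, τ = 548.8 × 4 = 2195 N·m counterclockwise.
Load: 47 × 9.8 = 460.6 N down at 4.1 m → arm 1.8 m, τ = 460.6 × 1.8 = 829.1 N·m counterclockwise.
Sign: 23 × 9.8 = 225.4 N down at 0.33 m → arm 5.57 m, τ = 225.4 × 5.57 = 1255 N·m counterclockwise.
Net moment of the loads = 4279 N·m counterclockwise.
The upward force F acts at the left end, arm 5.9 m, giving F × 5.9 clockwise.
Στ = 0 ⇒ F × 5.9 = 4279 ⇒ F = 4279 / 5.9 = 725 N.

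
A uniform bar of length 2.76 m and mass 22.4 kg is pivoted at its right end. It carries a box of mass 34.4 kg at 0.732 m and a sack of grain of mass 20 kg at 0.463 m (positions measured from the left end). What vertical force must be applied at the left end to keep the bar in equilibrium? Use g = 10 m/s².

F ≈ 531 N

Choose the right end as the axis so the unknown pivot reaction has zero arm there.
Beam weight: 22.4 × 10 = 224 N down at 1.38 m → arm 1.38 m, τ = 224 × 1.38 = 309.1 N·m counterclockwise.
Box: 34.4 × 10 = 344 N down at 0.732 m → arm 2.028 m, τ = 344 × 2.028 = 697.6 N·m counterclockwise.
Sack of grain: 20 × 10 = 200 N down at 0.463 m → arm 2.297 m, τ = 200 × 2.297 = 459.4 N·m counterclockwise.
Net moment of the loads = 1466 N·m counterclockwise.
The upward force F acts at the left end, arm 2.76 m, giving F × 2.76 clockwise.
Στ = 0 ⇒ F × 2.76 = 1466 ⇒ F = 1466 / 2.76 = 531 N.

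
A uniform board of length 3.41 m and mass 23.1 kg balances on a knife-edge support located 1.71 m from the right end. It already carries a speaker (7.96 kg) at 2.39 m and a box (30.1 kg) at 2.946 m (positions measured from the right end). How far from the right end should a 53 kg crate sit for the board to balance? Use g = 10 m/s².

Choose the knife-edge support (at 1.71 m from the right end) as the axis so the support reaction has zero arm there.
Beam weight: 23.1 × 10 = 231 N down at 1.705 m → arm 0.005 m, τ = 231 × 0.005 = 1.155 N·m clockwise.
Speaker: 7.96 × 10 = 79.6 N down at 2.39 m → arm 0.68 m, τ = 79.6 × 0.68 = 54.13 N·m counterclockwise.
Box: 30.1 × 10 = 301 N down at 2.946 m → arm 1.236 m, τ = 301 × 1.236 = 372 N·m counterclockwise.
Net moment of existing loads = 425 N·m counterclockwise.
The crate weighs 53 × 10 = 530 N and must supply an equal clockwise moment, so its lever arm about the knife-edge support is 425 / 530 = 0.802 m.
That puts it at 1.71 − 0.802 = 0.908 m from the right end.

x ≈ 0.908 m from the right end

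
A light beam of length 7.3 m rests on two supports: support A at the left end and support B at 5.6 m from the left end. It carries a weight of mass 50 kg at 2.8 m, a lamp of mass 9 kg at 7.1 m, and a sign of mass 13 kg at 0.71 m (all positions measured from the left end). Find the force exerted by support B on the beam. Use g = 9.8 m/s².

R_B ≈ 373 N

Taking torques about support A:
Weight: 50 × 9.8 = 490 N down at 2.8 m → arm 2.8 m, τ = 490 × 2.8 = 1372 N·m clockwise.
Lamp: 9 × 9.8 = 88.2 N down at 7.1 m → arm 7.1 m, τ = 88.2 × 7.1 = 626.2 N·m clockwise.
Sign: 13 × 9.8 = 127.4 N down at 0.71 m → arm 0.71 m, τ = 127.4 × 0.71 = 90.45 N·m clockwise.
Net load moment about support A = 2089 N·m clockwise.
Reaction R at support B is upward at 5.6 m, arm 5.6 m → moment R × 5.6 counterclockwise.
Στ = 0 ⇒ R × 5.6 = 2089 ⇒ R = 373 N.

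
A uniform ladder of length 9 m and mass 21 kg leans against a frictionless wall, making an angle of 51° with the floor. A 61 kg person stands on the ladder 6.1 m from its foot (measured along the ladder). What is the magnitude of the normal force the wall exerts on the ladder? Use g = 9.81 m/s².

About the foot of the ladder:
Ladder weight 21×9.81 = 206 N acts at 4.5 m along the ladder; its horizontal arm is 4.5·cos51° = 2.832 m → τ = 583.4 N·m clockwise.
Person: 61×9.81 = 598.4 N at 6.1 m → arm 3.839 m → τ = 2297 N·m clockwise.
Wall normal N acts horizontally at the top; its moment arm is the height L sinθ = 9·sin51° = 6.994 m, counterclockwise.
For rotational equilibrium, N × 6.994 = 2880, so N = 412 N.

N_wall ≈ 412 N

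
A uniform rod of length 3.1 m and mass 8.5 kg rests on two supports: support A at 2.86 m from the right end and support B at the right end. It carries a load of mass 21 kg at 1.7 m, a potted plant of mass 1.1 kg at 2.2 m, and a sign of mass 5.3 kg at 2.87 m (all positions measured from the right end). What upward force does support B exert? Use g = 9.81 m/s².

Take moments about support A.
Beam weight: 8.5 × 9.81 = 83.39 N down at 1.55 m → arm 1.31 m, τ = 83.39 × 1.31 = 109.2 N·m clockwise.
Load: 21 × 9.81 = 206 N down at 1.7 m → arm 1.16 m, τ = 206 × 1.16 = 239 N·m clockwise.
Potted plant: 1.1 × 9.81 = 10.79 N down at 2.2 m → arm 0.66 m, τ = 10.79 × 0.66 = 7.121 N·m clockwise.
Sign: 5.3 × 9.81 = 51.99 N down at 2.87 m → arm 0.01 m, τ = 51.99 × 0.01 = 0.5199 N·m counterclockwise.
Net load moment about support A = 354.8 N·m clockwise.
Reaction R at support B is upward at 0 m, arm 2.86 m → moment R × 2.86 counterclockwise.
Setting net torque to zero: R × 2.86 = 354.8 → R = 124 N.

R_B ≈ 124 N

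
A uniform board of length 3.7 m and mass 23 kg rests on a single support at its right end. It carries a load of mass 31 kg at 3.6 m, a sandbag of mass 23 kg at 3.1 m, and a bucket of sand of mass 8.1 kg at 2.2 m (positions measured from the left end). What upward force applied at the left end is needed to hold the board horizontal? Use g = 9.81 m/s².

F ≈ 190 N

Choose the right end as the axis so the unknown pivot reaction has zero arm there.
Beam weight: 23 × 9.81 = 225.6 N down at 1.85 m → arm 1.85 m, τ = 225.6 × 1.85 = 417.4 N·m counterclockwise.
Load: 31 × 9.81 = 304.1 N down at 3.6 m → arm 0.1 m, τ = 304.1 × 0.1 = 30.41 N·m counterclockwise.
Sandbag: 23 × 9.81 = 225.6 N down at 3.1 m → arm 0.6 m, τ = 225.6 × 0.6 = 135.4 N·m counterclockwise.
Bucket of sand: 8.1 × 9.81 = 79.46 N down at 2.2 m → arm 1.5 m, τ = 79.46 × 1.5 = 119.2 N·m counterclockwise.
Net moment of the loads = 702.4 N·m counterclockwise.
The upward force F acts at the left end, arm 3.7 m, giving F × 3.7 clockwise.
Balancing moments: F × 3.7 = 702.4, giving F = 702.4 / 3.7 = 190 N.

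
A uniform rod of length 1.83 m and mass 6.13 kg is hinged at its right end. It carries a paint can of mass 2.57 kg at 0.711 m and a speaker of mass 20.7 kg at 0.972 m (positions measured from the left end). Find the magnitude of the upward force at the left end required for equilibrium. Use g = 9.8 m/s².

F ≈ 141 N

Choose the right end as the axis so the unknown pivot reaction has zero arm there.
Beam weight: 6.13 × 9.8 = 60.07 N down at 0.915 m → arm 0.915 m, τ = 60.07 × 0.915 = 54.96 N·m counterclockwise.
Paint can: 2.57 × 9.8 = 25.19 N down at 0.711 m → arm 1.119 m, τ = 25.19 × 1.119 = 28.19 N·m counterclockwise.
Speaker: 20.7 × 9.8 = 202.9 N down at 0.972 m → arm 0.858 m, τ = 202.9 × 0.858 = 174.1 N·m counterclockwise.
Net moment of the loads = 257.2 N·m counterclockwise.
The upward force F acts at the left end, arm 1.83 m, giving F × 1.83 clockwise.
For rotational equilibrium, F × 1.83 = 257.2, so F = 257.2 / 1.83 = 141 N.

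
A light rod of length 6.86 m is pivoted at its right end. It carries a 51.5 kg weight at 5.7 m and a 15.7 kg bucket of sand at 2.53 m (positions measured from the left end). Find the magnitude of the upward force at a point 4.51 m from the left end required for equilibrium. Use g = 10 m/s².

Taking torques about the right end:
Weight: 51.5 × 10 = 515 N down at 5.7 m → arm 1.16 m, τ = 515 × 1.16 = 597.4 N·m counterclockwise.
Bucket of sand: 15.7 × 10 = 157 N down at 2.53 m → arm 4.33 m, τ = 157 × 4.33 = 679.8 N·m counterclockwise.
Net moment of the loads = 1277 N·m counterclockwise.
The upward force F acts at a point 4.51 m from the left end, arm 2.35 m, giving F × 2.35 clockwise.
Balancing moments: F × 2.35 = 1277, giving F = 1277 / 2.35 = 543 N.

F ≈ 543 N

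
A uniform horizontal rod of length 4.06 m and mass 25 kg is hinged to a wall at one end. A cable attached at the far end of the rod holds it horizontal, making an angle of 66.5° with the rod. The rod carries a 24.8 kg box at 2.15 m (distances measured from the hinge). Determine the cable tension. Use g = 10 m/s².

Sum moments about the hinge (the unknown hinge reaction has zero arm there).
Beam weight: 25 × 10 = 250 N down at 2.03 m → arm 2.03 m, τ = 250 × 2.03 = 507.5 N·m clockwise.
Box: 24.8 × 10 = 248 N down at 2.15 m → arm 2.15 m, τ = 248 × 2.15 = 533.2 N·m clockwise.
Total clockwise load moment = 1041 N·m.
The cable tension T acts at 4.06 m; only its component perpendicular to the rod, T sinθ, produces torque. sin 66.5° = 0.9171.
For rotational equilibrium, T × 4.06 × 0.9171 = 1041, so T = 1041 / 3.723 = 280 N.

T ≈ 280 N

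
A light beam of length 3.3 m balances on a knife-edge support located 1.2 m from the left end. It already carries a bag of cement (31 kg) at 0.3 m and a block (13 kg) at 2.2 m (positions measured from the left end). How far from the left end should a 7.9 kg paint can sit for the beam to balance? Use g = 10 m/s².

Choose the knife-edge support (at 1.2 m from the left end) as the axis so the support reaction has zero arm there.
Bag of cement: 31 × 10 = 310 N down at 0.3 m → arm 0.9 m, τ = 310 × 0.9 = 279 N·m counterclockwise.
Block: 13 × 10 = 130 N down at 2.2 m → arm 1 m, τ = 130 × 1 = 130 N·m clockwise.
Net moment of existing loads = 149 N·m counterclockwise.
The paint can weighs 7.9 × 10 = 79 N and must supply an equal clockwise moment, so its lever arm about the knife-edge support is 149 / 79 = 1.89 m.
That puts it at 1.2 + 1.89 = 3.09 m from the left end.

x ≈ 3.09 m from the left end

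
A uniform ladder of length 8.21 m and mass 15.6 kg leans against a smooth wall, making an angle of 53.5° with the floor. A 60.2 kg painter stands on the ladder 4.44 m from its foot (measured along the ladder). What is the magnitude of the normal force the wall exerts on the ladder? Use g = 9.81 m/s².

N_wall ≈ 293 N

Take moments about the foot of the ladder.
Ladder weight 15.6×9.81 = 153 N acts at 4.105 m along the ladder; its horizontal arm is 4.105·cos53.5° = 2.442 m → τ = 373.6 N·m clockwise.
Painter: 60.2×9.81 = 590.6 N at 4.44 m → arm 2.641 m → τ = 1560 N·m clockwise.
Wall normal N acts horizontally at the top; its moment arm is the height L sinθ = 8.21·sin53.5° = 6.6 m, counterclockwise.
Setting net torque to zero: N × 6.6 = 1934 → N = 293 N.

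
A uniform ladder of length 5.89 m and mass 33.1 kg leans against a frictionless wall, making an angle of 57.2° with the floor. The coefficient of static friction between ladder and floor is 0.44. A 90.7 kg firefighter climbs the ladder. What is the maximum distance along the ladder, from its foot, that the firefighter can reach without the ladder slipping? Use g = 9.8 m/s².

Take moments about the foot of the ladder.
Ladder weight 33.1×9.8 = 324.4 N acts at 2.945 m along the ladder; its horizontal arm is 2.945·cos57.2° = 1.595 m → τ = 517.4 N·m clockwise.
Firefighter weight 90.7×9.8 = 888.9 N at distance d → arm d·cos57.2° → τ = 888.9·d·0.5417 clockwise.
Wall normal N at the top has arm L sinθ = 4.951 m counterclockwise, so Στ = 0 gives N·4.951 = 517.4 + 481.5·d.
ΣFy = 0 ⇒ N_floor = 1213 N, so the maximum friction is μ_s·N_floor = 0.44×1213 = 533.7 N. ΣFx = 0 ⇒ N_wall = f, so at the slipping point N = 533.7 N.
Substituting: 533.7×4.951 = 517.4 + 481.5·d ⇒ d = (2642 − 517.4) / 481.5 = 4.41 m.

d ≈ 4.41 m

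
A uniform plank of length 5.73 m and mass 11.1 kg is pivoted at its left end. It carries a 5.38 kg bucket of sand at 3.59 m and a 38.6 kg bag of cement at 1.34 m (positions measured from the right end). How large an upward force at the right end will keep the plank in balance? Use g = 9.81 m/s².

F ≈ 364 N

Take moments about the left end.
Beam weight: 11.1 × 9.81 = 108.9 N down at 2.865 m → arm 2.865 m, τ = 108.9 × 2.865 = 312 N·m clockwise.
Bucket of sand: 5.38 × 9.81 = 52.78 N down at 3.59 m → arm 2.14 m, τ = 52.78 × 2.14 = 112.9 N·m clockwise.
Bag of cement: 38.6 × 9.81 = 378.7 N down at 1.34 m → arm 4.39 m, τ = 378.7 × 4.39 = 1662 N·m clockwise.
Net moment of the loads = 2087 N·m clockwise.
The upward force F acts at the right end, arm 5.73 m, giving F × 5.73 counterclockwise.
Balancing moments: F × 5.73 = 2087, giving F = 2087 / 5.73 = 364 N.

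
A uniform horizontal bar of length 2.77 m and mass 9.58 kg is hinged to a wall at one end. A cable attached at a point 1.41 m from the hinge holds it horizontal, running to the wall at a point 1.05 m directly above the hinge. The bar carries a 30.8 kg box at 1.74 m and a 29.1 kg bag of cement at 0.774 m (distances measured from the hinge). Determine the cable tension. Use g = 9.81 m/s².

Taking torques about the hinge:
Beam weight: 9.58 × 9.81 = 93.98 N down at 1.385 m → arm 1.385 m, τ = 93.98 × 1.385 = 130.2 N·m clockwise.
Box: 30.8 × 9.81 = 302.1 N down at 1.74 m → arm 1.74 m, τ = 302.1 × 1.74 = 525.7 N·m clockwise.
Bag of cement: 29.1 × 9.81 = 285.5 N down at 0.774 m → arm 0.774 m, τ = 285.5 × 0.774 = 221 N·m clockwise.
Total clockwise load moment = 876.9 N·m.
The cable tension T acts at 1.41 m; only its component perpendicular to the bar, T sinθ, produces torque. sinθ = h/√(h²+d²) = 1.05/√(1.05²+1.41²) = 0.5973.
Setting net torque to zero: T × 1.41 × 0.5973 = 876.9 → T = 876.9 / 0.8422 = 1040 N.

T ≈ 1040 N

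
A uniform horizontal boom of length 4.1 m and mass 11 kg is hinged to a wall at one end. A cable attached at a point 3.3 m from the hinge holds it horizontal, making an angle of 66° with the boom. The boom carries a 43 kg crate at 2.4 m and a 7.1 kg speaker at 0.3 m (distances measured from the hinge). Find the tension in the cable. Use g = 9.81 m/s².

T ≈ 416 N

Choose the hinge as the axis so the unknown hinge reaction has zero arm there.
Beam weight: 11 × 9.81 = 107.9 N down at 2.05 m → arm 2.05 m, τ = 107.9 × 2.05 = 221.2 N·m clockwise.
Crate: 43 × 9.81 = 421.8 N down at 2.4 m → arm 2.4 m, τ = 421.8 × 2.4 = 1012 N·m clockwise.
Speaker: 7.1 × 9.81 = 69.65 N down at 0.3 m → arm 0.3 m, τ = 69.65 × 0.3 = 20.89 N·m clockwise.
Total clockwise load moment = 1254 N·m.
The cable tension T acts at 3.3 m; only its component perpendicular to the boom, T sinθ, produces torque. sin 66° = 0.9135.
Balancing moments: T × 3.3 × 0.9135 = 1254, giving T = 1254 / 3.015 = 416 N.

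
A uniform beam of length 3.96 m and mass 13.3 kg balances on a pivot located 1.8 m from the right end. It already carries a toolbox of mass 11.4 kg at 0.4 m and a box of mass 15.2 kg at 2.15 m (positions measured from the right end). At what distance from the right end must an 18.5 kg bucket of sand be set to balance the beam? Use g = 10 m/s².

About the pivot (at 1.8 m from the right end):
Beam weight: 13.3 × 10 = 133 N down at 1.98 m → arm 0.18 m, τ = 133 × 0.18 = 23.94 N·m counterclockwise.
Toolbox: 11.4 × 10 = 114 N down at 0.4 m → arm 1.4 m, τ = 114 × 1.4 = 159.6 N·m clockwise.
Box: 15.2 × 10 = 152 N down at 2.15 m → arm 0.35 m, τ = 152 × 0.35 = 53.2 N·m counterclockwise.
Net moment of existing loads = 82.46 N·m clockwise.
The bucket of sand weighs 18.5 × 10 = 185 N and must supply an equal counterclockwise moment, so its lever arm about the pivot is 82.46 / 185 = 0.446 m.
That puts it at 1.8 + 0.446 = 2.25 m from the right end.

x ≈ 2.25 m from the right end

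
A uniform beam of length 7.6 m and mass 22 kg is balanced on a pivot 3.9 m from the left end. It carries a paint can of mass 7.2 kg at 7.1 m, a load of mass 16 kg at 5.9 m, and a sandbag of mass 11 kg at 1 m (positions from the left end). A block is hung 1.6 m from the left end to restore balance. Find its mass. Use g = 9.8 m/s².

Taking torques about the pivot (at 3.9 m from the left end):
Beam weight: 22 × 9.8 = 215.6 N down at 3.8 m → arm 0.1 m, τ = 215.6 × 0.1 = 21.56 N·m counterclockwise.
Paint can: 7.2 × 9.8 = 70.56 N down at 7.1 m → arm 3.2 m, τ = 70.56 × 3.2 = 225.8 N·m clockwise.
Load: 16 × 9.8 = 156.8 N down at 5.9 m → arm 2 m, τ = 156.8 × 2 = 313.6 N·m clockwise.
Sandbag: 11 × 9.8 = 107.8 N down at 1 m → arm 2.9 m, τ = 107.8 × 2.9 = 312.6 N·m counterclockwise.
Net moment of known loads = 205.2 N·m clockwise.
An unknown mass m at 1.6 m has arm 2.3 m; its moment is m·g·2.3 counterclockwise.
Balancing moments: m × 9.8 × 2.3 = 205.2, giving m = 205.2 / (9.8 × 2.3) = 9.1 kg.

m ≈ 9.1 kg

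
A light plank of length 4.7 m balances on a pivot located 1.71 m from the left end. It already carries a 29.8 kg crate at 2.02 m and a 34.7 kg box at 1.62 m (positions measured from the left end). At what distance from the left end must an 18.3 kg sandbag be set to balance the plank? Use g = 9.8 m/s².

x ≈ 1.38 m from the left end

Take moments about the pivot (at 1.71 m from the left end).
Crate: 29.8 × 9.8 = 292 N down at 2.02 m → arm 0.31 m, τ = 292 × 0.31 = 90.52 N·m clockwise.
Box: 34.7 × 9.8 = 340.1 N down at 1.62 m → arm 0.09 m, τ = 340.1 × 0.09 = 30.61 N·m counterclockwise.
Net moment of existing loads = 59.91 N·m clockwise.
The sandbag weighs 18.3 × 9.8 = 179.3 N and must supply an equal counterclockwise moment, so its lever arm about the pivot is 59.91 / 179.3 = 0.334 m.
That puts it at 1.71 − 0.334 = 1.38 m from the left end.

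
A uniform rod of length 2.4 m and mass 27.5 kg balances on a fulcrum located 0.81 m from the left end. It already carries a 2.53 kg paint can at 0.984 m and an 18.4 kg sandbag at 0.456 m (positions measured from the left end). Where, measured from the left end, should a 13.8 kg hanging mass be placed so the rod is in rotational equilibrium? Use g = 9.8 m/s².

x ≈ 0.473 m from the left end

Take moments about the fulcrum (at 0.81 m from the left end).
Beam weight: 27.5 × 9.8 = 269.5 N down at 1.2 m → arm 0.39 m, τ = 269.5 × 0.39 = 105.1 N·m clockwise.
Paint can: 2.53 × 9.8 = 24.79 N down at 0.984 m → arm 0.174 m, τ = 24.79 × 0.174 = 4.313 N·m clockwise.
Sandbag: 18.4 × 9.8 = 180.3 N down at 0.456 m → arm 0.354 m, τ = 180.3 × 0.354 = 63.83 N·m counterclockwise.
Net moment of existing loads = 45.58 N·m clockwise.
The hanging mass weighs 13.8 × 9.8 = 135.2 N and must supply an equal counterclockwise moment, so its lever arm about the fulcrum is 45.58 / 135.2 = 0.337 m.
That puts it at 0.81 − 0.337 = 0.473 m from the left end.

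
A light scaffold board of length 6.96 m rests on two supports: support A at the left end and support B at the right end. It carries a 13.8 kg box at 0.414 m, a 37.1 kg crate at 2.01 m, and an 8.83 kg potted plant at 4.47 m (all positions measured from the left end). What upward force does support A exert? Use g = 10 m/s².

Taking torques about support B:
Box: 13.8 × 10 = 138 N down at 0.414 m → arm 6.546 m, τ = 138 × 6.546 = 903.3 N·m counterclockwise.
Crate: 37.1 × 10 = 371 N down at 2.01 m → arm 4.95 m, τ = 371 × 4.95 = 1836 N·m counterclockwise.
Potted plant: 8.83 × 10 = 88.3 N down at 4.47 m → arm 2.49 m, τ = 88.3 × 2.49 = 219.9 N·m counterclockwise.
Net load moment about support B = 2959 N·m counterclockwise.
Reaction R at support A is upward at 0 m, arm 6.96 m → moment R × 6.96 clockwise.
Balancing moments: R × 6.96 = 2959, giving R = 425 N.

R_A ≈ 425 N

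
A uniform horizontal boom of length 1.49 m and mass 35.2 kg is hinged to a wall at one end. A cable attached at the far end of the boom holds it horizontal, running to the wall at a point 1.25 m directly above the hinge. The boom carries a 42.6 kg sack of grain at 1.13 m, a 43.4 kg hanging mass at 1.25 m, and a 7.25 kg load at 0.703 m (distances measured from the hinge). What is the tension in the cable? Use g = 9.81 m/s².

Take moments about the hinge.
Beam weight: 35.2 × 9.81 = 345.3 N down at 0.745 m → arm 0.745 m, τ = 345.3 × 0.745 = 257.2 N·m clockwise.
Sack of grain: 42.6 × 9.81 = 417.9 N down at 1.13 m → arm 1.13 m, τ = 417.9 × 1.13 = 472.2 N·m clockwise.
Hanging mass: 43.4 × 9.81 = 425.8 N down at 1.25 m → arm 1.25 m, τ = 425.8 × 1.25 = 532.2 N·m clockwise.
Load: 7.25 × 9.81 = 71.12 N down at 0.703 m → arm 0.703 m, τ = 71.12 × 0.703 = 50 N·m clockwise.
Total clockwise load moment = 1312 N·m.
The cable tension T acts at 1.49 m; only its component perpendicular to the boom, T sinθ, produces torque. sinθ = h/√(h²+d²) = 1.25/√(1.25²+1.49²) = 0.6427.
For rotational equilibrium, T × 1.49 × 0.6427 = 1312, so T = 1312 / 0.9576 = 1370 N.

T ≈ 1370 N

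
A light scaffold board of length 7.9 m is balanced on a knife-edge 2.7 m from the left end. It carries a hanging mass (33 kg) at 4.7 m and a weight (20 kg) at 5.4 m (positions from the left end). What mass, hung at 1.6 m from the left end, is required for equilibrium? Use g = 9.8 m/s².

m ≈ 109 kg

Taking torques about the knife-edge (at 2.7 m from the left end):
Hanging mass: 33 × 9.8 = 323.4 N down at 4.7 m → arm 2 m, τ = 323.4 × 2 = 646.8 N·m clockwise.
Weight: 20 × 9.8 = 196 N down at 5.4 m → arm 2.7 m, τ = 196 × 2.7 = 529.2 N·m clockwise.
Net moment of known loads = 1176 N·m clockwise.
An unknown mass m at 1.6 m has arm 1.1 m; its moment is m·g·1.1 counterclockwise.
Balancing moments: m × 9.8 × 1.1 = 1176, giving m = 1176 / (9.8 × 1.1) = 109 kg.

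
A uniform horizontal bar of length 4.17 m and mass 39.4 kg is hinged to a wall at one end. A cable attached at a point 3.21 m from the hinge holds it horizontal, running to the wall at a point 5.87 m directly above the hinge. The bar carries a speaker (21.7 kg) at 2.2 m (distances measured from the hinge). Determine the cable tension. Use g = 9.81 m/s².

Choose the hinge as the axis so the unknown hinge reaction has zero arm there.
Beam weight: 39.4 × 9.81 = 386.5 N down at 2.085 m → arm 2.085 m, τ = 386.5 × 2.085 = 805.9 N·m clockwise.
Speaker: 21.7 × 9.81 = 212.9 N down at 2.2 m → arm 2.2 m, τ = 212.9 × 2.2 = 468.4 N·m clockwise.
Total clockwise load moment = 1274 N·m.
The cable tension T acts at 3.21 m; only its component perpendicular to the bar, T sinθ, produces torque. sinθ = h/√(h²+d²) = 5.87/√(5.87²+3.21²) = 0.8774.
Setting net torque to zero: T × 3.21 × 0.8774 = 1274 → T = 1274 / 2.816 = 452 N.

T ≈ 452 N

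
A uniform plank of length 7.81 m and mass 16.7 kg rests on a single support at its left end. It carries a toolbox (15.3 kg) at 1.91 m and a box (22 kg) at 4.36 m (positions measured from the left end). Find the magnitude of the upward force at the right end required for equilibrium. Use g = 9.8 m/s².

F ≈ 239 N

Choose the left end as the axis so the unknown pivot reaction has zero arm there.
Beam weight: 16.7 × 9.8 = 163.7 N down at 3.905 m → arm 3.905 m, τ = 163.7 × 3.905 = 639.2 N·m clockwise.
Toolbox: 15.3 × 9.8 = 149.9 N down at 1.91 m → arm 1.91 m, τ = 149.9 × 1.91 = 286.3 N·m clockwise.
Box: 22 × 9.8 = 215.6 N down at 4.36 m → arm 4.36 m, τ = 215.6 × 4.36 = 940 N·m clockwise.
Net moment of the loads = 1866 N·m clockwise.
The upward force F acts at the right end, arm 7.81 m, giving F × 7.81 counterclockwise.
Στ = 0 ⇒ F × 7.81 = 1866 ⇒ F = 1866 / 7.81 = 239 N.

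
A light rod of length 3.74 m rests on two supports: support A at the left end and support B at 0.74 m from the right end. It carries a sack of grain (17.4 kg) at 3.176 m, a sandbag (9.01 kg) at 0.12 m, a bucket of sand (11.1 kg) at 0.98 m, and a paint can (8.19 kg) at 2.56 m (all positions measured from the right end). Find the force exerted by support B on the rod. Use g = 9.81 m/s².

Sum moments about support A (its reaction then has zero moment arm).
Sack of grain: 17.4 × 9.81 = 170.7 N down at 3.176 m → arm 0.564 m, τ = 170.7 × 0.564 = 96.27 N·m clockwise.
Sandbag: 9.01 × 9.81 = 88.39 N down at 0.12 m → arm 3.62 m, τ = 88.39 × 3.62 = 320 N·m clockwise.
Bucket of sand: 11.1 × 9.81 = 108.9 N down at 0.98 m → arm 2.76 m, τ = 108.9 × 2.76 = 300.6 N·m clockwise.
Paint can: 8.19 × 9.81 = 80.34 N down at 2.56 m → arm 1.18 m, τ = 80.34 × 1.18 = 94.8 N·m clockwise.
Net load moment about support A = 811.7 N·m clockwise.
Reaction R at support B is upward at 0.74 m, arm 3 m → moment R × 3 counterclockwise.
For rotational equilibrium, R × 3 = 811.7, so R = 271 N.

R_B ≈ 271 N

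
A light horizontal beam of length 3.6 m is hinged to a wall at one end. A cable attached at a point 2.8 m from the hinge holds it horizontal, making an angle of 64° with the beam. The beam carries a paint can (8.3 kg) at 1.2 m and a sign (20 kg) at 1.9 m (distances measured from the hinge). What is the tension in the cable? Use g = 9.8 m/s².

T ≈ 187 N

Choose the hinge as the axis so the unknown hinge reaction has zero arm there.
Paint can: 8.3 × 9.8 = 81.34 N down at 1.2 m → arm 1.2 m, τ = 81.34 × 1.2 = 97.61 N·m clockwise.
Sign: 20 × 9.8 = 196 N down at 1.9 m → arm 1.9 m, τ = 196 × 1.9 = 372.4 N·m clockwise.
Total clockwise load moment = 470 N·m.
The cable tension T acts at 2.8 m; only its component perpendicular to the beam, T sinθ, produces torque. sin 64° = 0.8988.
Setting net torque to zero: T × 2.8 × 0.8988 = 470 → T = 470 / 2.517 = 187 N.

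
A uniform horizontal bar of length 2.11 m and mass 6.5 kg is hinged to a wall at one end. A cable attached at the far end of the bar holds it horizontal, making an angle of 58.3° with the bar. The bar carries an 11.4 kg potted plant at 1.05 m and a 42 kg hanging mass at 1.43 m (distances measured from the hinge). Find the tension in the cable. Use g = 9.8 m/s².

T ≈ 431 N

About the hinge:
Beam weight: 6.5 × 9.8 = 63.7 N down at 1.055 m → arm 1.055 m, τ = 63.7 × 1.055 = 67.2 N·m clockwise.
Potted plant: 11.4 × 9.8 = 111.7 N down at 1.05 m → arm 1.05 m, τ = 111.7 × 1.05 = 117.3 N·m clockwise.
Hanging mass: 42 × 9.8 = 411.6 N down at 1.43 m → arm 1.43 m, τ = 411.6 × 1.43 = 588.6 N·m clockwise.
Total clockwise load moment = 773.1 N·m.
The cable tension T acts at 2.11 m; only its component perpendicular to the bar, T sinθ, produces torque. sin 58.3° = 0.8508.
Setting net torque to zero: T × 2.11 × 0.8508 = 773.1 → T = 773.1 / 1.795 = 431 N.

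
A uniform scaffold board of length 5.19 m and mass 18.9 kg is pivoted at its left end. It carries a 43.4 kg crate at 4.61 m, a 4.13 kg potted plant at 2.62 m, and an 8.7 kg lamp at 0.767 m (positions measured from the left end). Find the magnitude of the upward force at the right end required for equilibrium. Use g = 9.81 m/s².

F ≈ 504 N

About the left end:
Beam weight: 18.9 × 9.81 = 185.4 N down at 2.595 m → arm 2.595 m, τ = 185.4 × 2.595 = 481.1 N·m clockwise.
Crate: 43.4 × 9.81 = 425.8 N down at 4.61 m → arm 4.61 m, τ = 425.8 × 4.61 = 1963 N·m clockwise.
Potted plant: 4.13 × 9.81 = 40.52 N down at 2.62 m → arm 2.62 m, τ = 40.52 × 2.62 = 106.2 N·m clockwise.
Lamp: 8.7 × 9.81 = 85.35 N down at 0.767 m → arm 0.767 m, τ = 85.35 × 0.767 = 65.46 N·m clockwise.
Net moment of the loads = 2616 N·m clockwise.
The upward force F acts at the right end, arm 5.19 m, giving F × 5.19 counterclockwise.
For rotational equilibrium, F × 5.19 = 2616, so F = 2616 / 5.19 = 504 N.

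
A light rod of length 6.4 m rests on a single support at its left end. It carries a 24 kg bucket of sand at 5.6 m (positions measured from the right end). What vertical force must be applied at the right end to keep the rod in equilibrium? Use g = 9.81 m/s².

F ≈ 29.4 N

Sum moments about the left end (the unknown pivot reaction has zero arm there).
Bucket of sand: 24 × 9.81 = 235.4 N down at 5.6 m → arm 0.8 m, τ = 235.4 × 0.8 = 188.3 N·m clockwise.
Net moment of the loads = 188.3 N·m clockwise.
The upward force F acts at the right end, arm 6.4 m, giving F × 6.4 counterclockwise.
For rotational equilibrium, F × 6.4 = 188.3, so F = 188.3 / 6.4 = 29.4 N.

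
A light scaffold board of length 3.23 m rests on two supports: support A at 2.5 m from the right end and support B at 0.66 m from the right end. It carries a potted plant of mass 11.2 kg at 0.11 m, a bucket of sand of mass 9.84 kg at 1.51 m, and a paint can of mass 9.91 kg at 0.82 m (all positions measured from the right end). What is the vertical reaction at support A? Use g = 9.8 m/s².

Sum moments about support B (its reaction then has zero moment arm).
Potted plant: 11.2 × 9.8 = 109.8 N down at 0.11 m → arm 0.55 m, τ = 109.8 × 0.55 = 60.39 N·m clockwise.
Bucket of sand: 9.84 × 9.8 = 96.43 N down at 1.51 m → arm 0.85 m, τ = 96.43 × 0.85 = 81.97 N·m counterclockwise.
Paint can: 9.91 × 9.8 = 97.12 N down at 0.82 m → arm 0.16 m, τ = 97.12 × 0.16 = 15.54 N·m counterclockwise.
Net load moment about support B = 37.12 N·m counterclockwise.
Reaction R at support A is upward at 2.5 m, arm 1.84 m → moment R × 1.84 clockwise.
Στ = 0 ⇒ R × 1.84 = 37.12 ⇒ R = 20.2 N.

R_A ≈ 20.2 N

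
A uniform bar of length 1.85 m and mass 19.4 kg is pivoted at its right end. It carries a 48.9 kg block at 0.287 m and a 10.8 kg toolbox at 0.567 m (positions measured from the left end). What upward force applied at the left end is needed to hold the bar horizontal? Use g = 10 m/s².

F ≈ 585 N

Take moments about the right end.
Beam weight: 19.4 × 10 = 194 N down at 0.925 m → arm 0.925 m, τ = 194 × 0.925 = 179.5 N·m counterclockwise.
Block: 48.9 × 10 = 489 N down at 0.287 m → arm 1.563 m, τ = 489 × 1.563 = 764.3 N·m counterclockwise.
Toolbox: 10.8 × 10 = 108 N down at 0.567 m → arm 1.283 m, τ = 108 × 1.283 = 138.6 N·m counterclockwise.
Net moment of the loads = 1082 N·m counterclockwise.
The upward force F acts at the left end, arm 1.85 m, giving F × 1.85 clockwise.
For rotational equilibrium, F × 1.85 = 1082, so F = 1082 / 1.85 = 585 N.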